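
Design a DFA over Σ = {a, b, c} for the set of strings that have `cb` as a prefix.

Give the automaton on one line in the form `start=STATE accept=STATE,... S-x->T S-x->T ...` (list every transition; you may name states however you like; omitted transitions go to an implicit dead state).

Check the first 2 symbols one by one: s0 through s1 record how many have matched `cb` so far; any wrong symbol goes to the dead state s3. After all 2 match we enter the accepting sink s2.
A 4-state machine:
        a   b   c  
>  s0   s3  s3  s1 
   s1   s3  s2  s3 
 * s2   s2  s2  s2 
   s3   s3  s3  s3 
(> = start, * = accepting)

start=s0 accept=s2 s0-a->s3 s0-b->s3 s0-c->s1 s1-a->s3 s1-b->s2 s1-c->s3 s2-a->s2 s2-b->s2 s2-c->s2 s3-a->s3 s3-b->s3 s3-c->s3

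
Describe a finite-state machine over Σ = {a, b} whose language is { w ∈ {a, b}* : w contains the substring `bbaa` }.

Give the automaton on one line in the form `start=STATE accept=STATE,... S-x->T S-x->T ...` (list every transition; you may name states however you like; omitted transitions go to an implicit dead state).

Track how much of `bbaa` has been matched so far: state S0 is no progress, S4 is the absorbing accept state reached once `bbaa` has occurred. Intermediate states record partial matches; on a mismatch, fall back to the longest reusable overlap.
        a   b  
>  S0   S0  S1 
   S1   S0  S2 
   S2   S3  S2 
   S3   S4  S1 
 * S4   S4  S4 
(> = start, * = accepting)

start=S0 accept=S4 S0-a->S0 S0-b->S1 S1-a->S0 S1-b->S2 S2-a->S3 S2-b->S2 S3-a->S4 S3-b->S1 S4-a->S4 S4-b->S4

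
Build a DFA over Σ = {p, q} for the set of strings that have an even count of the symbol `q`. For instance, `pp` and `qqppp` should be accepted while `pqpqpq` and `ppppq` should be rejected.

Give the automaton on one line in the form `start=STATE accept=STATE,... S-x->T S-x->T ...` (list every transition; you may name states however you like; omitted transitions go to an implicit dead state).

Keep the running count of `q`s modulo 2: each `q` advances along the cycle A → B → A while other symbols loop. Accept at A.
2 states suffice.
       p  q 
>* A   A  B 
   B   B  A 
(> = start, * = accepting)

start=A accept=A A-p->A A-q->B B-p->B B-q->A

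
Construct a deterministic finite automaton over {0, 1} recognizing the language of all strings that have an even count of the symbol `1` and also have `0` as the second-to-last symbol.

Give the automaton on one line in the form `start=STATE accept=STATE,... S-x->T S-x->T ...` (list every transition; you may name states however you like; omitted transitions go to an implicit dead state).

Handle the two conditions separately and then intersect. One (2 states) tracks the count of `1`s modulo 2; the other (7 states) tracks the last 2 symbols read. Each combined state is a pair, one component from each; accept when both components accept. After merging equivalent states the machine shrinks.
6 states suffice.
       0  1 
>  A   B  C 
   B   D  C 
   C   E  A 
 * D   D  C 
   E   E  F 
 * F   B  C 
(> = start, * = accepting)

start=A accept=D,F A-0->B A-1->C B-0->D B-1->C C-0->E C-1->A D-0->D D-1->C E-0->E E-1->F F-0->B F-1->C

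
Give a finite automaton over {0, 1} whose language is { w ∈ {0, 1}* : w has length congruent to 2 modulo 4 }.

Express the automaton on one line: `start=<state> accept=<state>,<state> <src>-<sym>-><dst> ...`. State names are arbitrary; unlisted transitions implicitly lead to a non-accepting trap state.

start=q0 accept=q2 q0-0->q1 q0-1->q1 q1-0->q2 q1-1->q2 q2-0->q3 q2-1->q3 q3-0->q0 q3-1->q0

Only the length mod 4 matters, so use a 4-cycle: from any state, every input symbol moves to the next state, wrapping q3 back to q0. Mark q2 accepting.
4 states suffice.
        0   1  
>  q0   q1  q1 
   q1   q2  q2 
 * q2   q3  q3 
   q3   q0  q0 
(> = start, * = accepting)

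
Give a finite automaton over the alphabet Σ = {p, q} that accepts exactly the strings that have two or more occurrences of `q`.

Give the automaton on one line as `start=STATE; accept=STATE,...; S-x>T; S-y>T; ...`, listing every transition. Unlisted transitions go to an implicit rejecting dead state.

Count `q`s, saturating at 3: states S0 through S2 mean 0 through 2 `q`s seen; S3 means more than 2. Each `q` increments (capped at S3); other symbols loop. Accept from {S2, S3}.
4 states suffice.
        p   q  
>  S0   S0  S1 
   S1   S1  S2 
 * S2   S2  S3 
 * S3   S3  S3 
(> = start, * = accepting)

start=S0; accept=S2,S3; S0-p>S0; S0-q>S1; S1-p>S1; S1-q>S2; S2-p>S2; S2-q>S3; S3-p>S3; S3-q>S3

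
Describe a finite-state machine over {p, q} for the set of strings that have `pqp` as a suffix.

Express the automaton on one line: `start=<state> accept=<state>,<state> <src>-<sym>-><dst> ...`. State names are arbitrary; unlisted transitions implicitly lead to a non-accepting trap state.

start=S0 accept=S3 S0-p->S1 S0-q->S0 S1-p->S1 S1-q->S2 S2-p->S3 S2-q->S0 S3-p->S1 S3-q->S2

Let each state record the length of the longest suffix of the input read so far that is also a prefix of `pqp`. S1 means the last symbol is `p`; S2 means the last 2 symbols are `pq`; S3 means the last 3 symbols are `pqp`. Accept only at S3, where the string currently ends in `pqp`.
With 4 states:
        p   q  
>  S0   S1  S0 
   S1   S1  S2 
   S2   S3  S0 
 * S3   S1  S2 
(> = start, * = accepting)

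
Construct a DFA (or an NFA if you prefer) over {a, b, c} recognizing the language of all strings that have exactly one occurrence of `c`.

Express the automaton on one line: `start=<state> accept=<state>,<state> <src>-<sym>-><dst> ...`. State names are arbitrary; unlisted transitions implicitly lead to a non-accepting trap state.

start=S0 accept=S1 S0-a->S0 S0-b->S0 S0-c->S1 S1-a->S1 S1-b->S1 S1-c->S2 S2-a->S2 S2-b->S2 S2-c->S2

Count `c`s, saturating at 2: state S0 means no `c` yet, S1 means one `c` seen, S2 means more than one. Each `c` increments (capped at S2); other symbols loop. Accept from {S1}.
A 3-state machine:
        a   b   c  
>  S0   S0  S0  S1 
 * S1   S1  S1  S2 
   S2   S2  S2  S2 
(> = start, * = accepting)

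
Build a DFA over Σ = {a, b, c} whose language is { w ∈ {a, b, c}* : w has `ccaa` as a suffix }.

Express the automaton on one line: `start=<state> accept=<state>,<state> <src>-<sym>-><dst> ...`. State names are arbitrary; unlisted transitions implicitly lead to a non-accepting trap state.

start=s0 accept=s4 s0-a->s0 s0-b->s0 s0-c->s1 s1-a->s0 s1-b->s0 s1-c->s2 s2-a->s3 s2-b->s0 s2-c->s2 s3-a->s4 s3-b->s0 s3-c->s1 s4-a->s0 s4-b->s0 s4-c->s1

Let each state record the length of the longest suffix of the input read so far that is also a prefix of `ccaa`. s1 means the last symbol is `c`; s2 means the last 2 symbols are `cc`; s3 means the last 3 symbols are `cca`; s4 means the last 4 symbols are `ccaa`. Accept only at s4, where the string currently ends in `ccaa`.
A 5-state machine:
        a   b   c  
>  s0   s0  s0  s1 
   s1   s0  s0  s2 
   s2   s3  s0  s2 
   s3   s4  s0  s1 
 * s4   s0  s0  s1 
(> = start, * = accepting)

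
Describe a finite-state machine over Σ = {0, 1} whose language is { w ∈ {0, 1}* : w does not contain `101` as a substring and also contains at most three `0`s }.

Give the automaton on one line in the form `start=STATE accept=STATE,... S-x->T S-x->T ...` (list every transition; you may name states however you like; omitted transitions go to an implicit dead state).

start=q0 accept=q0,q1,q2,q3,q4,q5,q6,q7,q8,q10 q0-0->q1 q0-1->q2 q1-0->q3 q1-1->q4 q2-0->q5 q2-1->q2 q3-0->q6 q3-1->q7 q4-0->q8 q4-1->q4 q5-0->q3 q5-1->q9 q6-0->q9 q6-1->q6 q7-0->q10 q7-1->q7 q8-0->q6 q8-1->q9 q9-0->q9 q9-1->q9 q10-0->q9 q10-1->q9

Run two small machines in parallel and take their product. The first has 4 states tracking partial matches of the forbidden pattern `101`; the second has 5 states tracking the count of `0`s, saturating at 4. A product state is a pair (one from each), accepting exactly when both do. After merging equivalent states the machine shrinks.
11 states suffice.
          0    1  
>* q0     q1   q2 
 * q1     q3   q4 
 * q2     q5   q2 
 * q3     q6   q7 
 * q4     q8   q4 
 * q5     q3   q9 
 * q6     q9   q6 
 * q7    q10   q7 
 * q8     q6   q9 
   q9     q9   q9 
 * q10    q9   q9 
(> = start, * = accepting)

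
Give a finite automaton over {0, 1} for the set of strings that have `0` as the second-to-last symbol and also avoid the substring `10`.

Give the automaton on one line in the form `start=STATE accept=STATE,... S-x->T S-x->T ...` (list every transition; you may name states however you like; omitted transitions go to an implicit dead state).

Run two small machines in parallel and take their product. One (7 states) tracks the last 2 symbols read; the other (3 states) tracks partial matches of the forbidden pattern `10`. Each combined state is a pair, one component from each; accept when both components accept.
        0   1  
>  q0   q1  q2 
   q1   q3  q4 
   q2   q5  q6 
 * q3   q3  q4 
 * q4   q5  q6 
   q5   q7  q8 
   q6   q5  q6 
   q7   q7  q8 
   q8   q5  q9 
   q9   q5  q9 
(> = start, * = accepting)

start=q0 accept=q3,q4 q0-0->q1 q0-1->q2 q1-0->q3 q1-1->q4 q2-0->q5 q2-1->q6 q3-0->q3 q3-1->q4 q4-0->q5 q4-1->q6 q5-0->q7 q5-1->q8 q6-0->q5 q6-1->q6 q7-0->q7 q7-1->q8 q8-0->q5 q8-1->q9 q9-0->q5 q9-1->q9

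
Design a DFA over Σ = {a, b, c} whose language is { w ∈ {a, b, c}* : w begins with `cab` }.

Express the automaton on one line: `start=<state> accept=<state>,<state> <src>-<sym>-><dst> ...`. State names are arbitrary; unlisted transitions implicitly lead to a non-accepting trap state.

Walk along `cab` while the input agrees: from S0 take `c` to S1, and so on. Any deviation drops to the rejecting sink S4. Once S3 is reached the prefix is confirmed and every continuation is accepted.
        a   b   c  
>  S0   S4  S4  S1 
   S1   S2  S4  S4 
   S2   S4  S3  S4 
 * S3   S3  S3  S3 
   S4   S4  S4  S4 
(> = start, * = accepting)

start=S0 accept=S3 S0-a->S4 S0-b->S4 S0-c->S1 S1-a->S2 S1-b->S4 S1-c->S4 S2-a->S4 S2-b->S3 S2-c->S4 S3-a->S3 S3-b->S3 S3-c->S3 S4-a->S4 S4-b->S4 S4-c->S4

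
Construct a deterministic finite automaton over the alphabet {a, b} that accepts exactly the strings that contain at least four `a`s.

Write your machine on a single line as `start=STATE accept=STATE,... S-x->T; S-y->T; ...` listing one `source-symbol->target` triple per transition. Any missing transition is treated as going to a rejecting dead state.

start=S0; accept=S4,S5; S0-a->S1; S0-b->S0; S1-a->S2; S1-b->S1; S2-a->S3; S2-b->S2; S3-a->S4; S3-b->S3; S4-a->S5; S4-b->S4; S5-a->S5; S5-b->S5

Count `a`s, saturating at 5: states S0 through S4 mean 0 through 4 `a`s seen; S5 means more than 4. Each `a` increments (capped at S5); other symbols loop. Accept from {S4, S5}.
A 6-state machine:
        a   b  
>  S0   S1  S0 
   S1   S2  S1 
   S2   S3  S2 
   S3   S4  S3 
 * S4   S5  S4 
 * S5   S5  S5 
(> = start, * = accepting)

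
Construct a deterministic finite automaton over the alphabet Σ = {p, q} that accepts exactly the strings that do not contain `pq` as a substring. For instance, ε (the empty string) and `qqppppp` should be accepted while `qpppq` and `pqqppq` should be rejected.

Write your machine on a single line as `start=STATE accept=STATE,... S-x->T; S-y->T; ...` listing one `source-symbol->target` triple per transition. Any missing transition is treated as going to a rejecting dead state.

start=A; accept=A,B; A-p->B; A-q->A; B-p->B; B-q->C; C-p->C; C-q->C

Track partial matches of the forbidden pattern `pq`. State C is a dead state reached once `pq` has occurred; every other state accepts. A means no part of `pq` is currently matched.
A 3-state machine:
       p  q 
>* A   B  A 
 * B   B  C 
   C   C  C 
(> = start, * = accepting)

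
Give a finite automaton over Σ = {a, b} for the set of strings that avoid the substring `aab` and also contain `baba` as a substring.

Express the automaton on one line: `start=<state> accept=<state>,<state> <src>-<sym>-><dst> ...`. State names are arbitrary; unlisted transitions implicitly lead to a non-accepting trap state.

start=q0 accept=q8,q11,q12 q0-a->q1 q0-b->q2 q1-a->q3 q1-b->q2 q2-a->q4 q2-b->q2 q3-a->q3 q3-b->q5 q4-a->q3 q4-b->q6 q5-a->q7 q5-b->q5 q6-a->q8 q6-b->q2 q7-a->q9 q7-b->q10 q8-a->q11 q8-b->q12 q9-a->q9 q9-b->q5 q10-a->q13 q10-b->q5 q11-a->q11 q11-b->q13 q12-a->q8 q12-b->q12 q13-a->q13 q13-b->q13

Build one automaton per condition and run them in lockstep. The first has 4 states tracking partial matches of the forbidden pattern `aab`; the second has 5 states tracking whether and how much of `baba` has been seen. A product state is a pair (one from each), accepting exactly when both do.
          a    b  
>  q0     q1   q2 
   q1     q3   q2 
   q2     q4   q2 
   q3     q3   q5 
   q4     q3   q6 
   q5     q7   q5 
   q6     q8   q2 
   q7     q9  q10 
 * q8    q11  q12 
   q9     q9   q5 
   q10   q13   q5 
 * q11   q11  q13 
 * q12    q8  q12 
   q13   q13  q13 
(> = start, * = accepting)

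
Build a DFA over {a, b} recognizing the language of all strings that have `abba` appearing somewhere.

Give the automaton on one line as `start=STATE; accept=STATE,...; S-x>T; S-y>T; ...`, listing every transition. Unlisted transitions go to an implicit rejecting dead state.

start=S0; accept=S4; S0-a>S1; S0-b>S0; S1-a>S1; S1-b>S2; S2-a>S1; S2-b>S3; S3-a>S4; S3-b>S0; S4-a>S4; S4-b>S4

Track how much of `abba` has been matched so far: state S0 is no progress, S4 is the absorbing accept state reached once `abba` has occurred. Intermediate states record partial matches; on a mismatch, fall back to the longest reusable overlap.
        a   b  
>  S0   S1  S0 
   S1   S1  S2 
   S2   S1  S3 
   S3   S4  S0 
 * S4   S4  S4 
(> = start, * = accepting)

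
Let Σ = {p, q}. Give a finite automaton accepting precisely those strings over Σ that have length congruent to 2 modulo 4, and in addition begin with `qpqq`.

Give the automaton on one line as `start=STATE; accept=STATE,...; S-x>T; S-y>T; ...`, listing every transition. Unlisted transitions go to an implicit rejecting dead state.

Build one automaton per condition and run them in lockstep. The first has 4 states tracking the input length modulo 4; the second has 6 states tracking whether the input so far still matches the prefix `qpqq`. A product state is a pair (one from each), accepting exactly when both do. After merging equivalent states the machine shrinks.
With 9 states:
        p   q  
>  S0   S1  S2 
   S1   S1  S1 
   S2   S3  S1 
   S3   S1  S4 
   S4   S1  S5 
   S5   S6  S6 
   S6   S7  S7 
 * S7   S8  S8 
   S8   S5  S5 
(> = start, * = accepting)

start=S0; accept=S7; S0-p>S1; S0-q>S2; S1-p>S1; S1-q>S1; S2-p>S3; S2-q>S1; S3-p>S1; S3-q>S4; S4-p>S1; S4-q>S5; S5-p>S6; S5-q>S6; S6-p>S7; S6-q>S7; S7-p>S8; S7-q>S8; S8-p>S5; S8-q>S5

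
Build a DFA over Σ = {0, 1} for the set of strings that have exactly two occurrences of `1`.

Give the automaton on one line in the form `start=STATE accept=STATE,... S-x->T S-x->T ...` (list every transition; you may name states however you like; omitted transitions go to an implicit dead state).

start=s0 accept=s2 s0-0->s0 s0-1->s1 s1-0->s1 s1-1->s2 s2-0->s2 s2-1->s3 s3-0->s3 s3-1->s3

Count `1`s, saturating at 3: states s0 through s2 mean 0 through 2 `1`s seen; s3 means more than 2. Each `1` increments (capped at s3); other symbols loop. Accept from {s2}.
A 4-state machine:
        0   1  
>  s0   s0  s1 
   s1   s1  s2 
 * s2   s2  s3 
   s3   s3  s3 
(> = start, * = accepting)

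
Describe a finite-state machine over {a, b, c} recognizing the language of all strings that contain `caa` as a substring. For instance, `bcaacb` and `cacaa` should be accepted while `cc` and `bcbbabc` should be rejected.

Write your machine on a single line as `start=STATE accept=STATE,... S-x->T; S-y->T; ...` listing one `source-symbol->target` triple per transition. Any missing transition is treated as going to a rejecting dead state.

Track how much of `caa` has been matched so far: state s0 is no progress, s3 is the absorbing accept state reached once `caa` has occurred. Intermediate states record partial matches; on a mismatch, fall back to the longest reusable overlap.
        a   b   c  
>  s0   s0  s0  s1 
   s1   s2  s0  s1 
   s2   s3  s0  s1 
 * s3   s3  s3  s3 
(> = start, * = accepting)

start=s0; accept=s3; s0-a->s0; s0-b->s0; s0-c->s1; s1-a->s2; s1-b->s0; s1-c->s1; s2-a->s3; s2-b->s0; s2-c->s1; s3-a->s3; s3-b->s3; s3-c->s3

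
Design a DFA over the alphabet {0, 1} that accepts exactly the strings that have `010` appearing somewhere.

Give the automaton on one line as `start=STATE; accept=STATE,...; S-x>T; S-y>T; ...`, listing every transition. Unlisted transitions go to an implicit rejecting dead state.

States q0..q2 record the length of the longest prefix of `010` that matches the current input suffix. Reaching q3 means `010` has been seen, and we stay there forever. Accept from q3.
        0   1  
>  q0   q1  q0 
   q1   q1  q2 
   q2   q3  q0 
 * q3   q3  q3 
(> = start, * = accepting)

start=q0; accept=q3; q0-0>q1; q0-1>q0; q1-0>q1; q1-1>q2; q2-0>q3; q2-1>q0; q3-0>q3; q3-1>q3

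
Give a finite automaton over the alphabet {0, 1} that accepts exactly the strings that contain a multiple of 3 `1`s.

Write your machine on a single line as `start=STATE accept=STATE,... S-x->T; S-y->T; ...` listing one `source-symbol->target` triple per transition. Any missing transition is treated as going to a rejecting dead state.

start=q0; accept=q0; q0-0->q0; q0-1->q1; q1-0->q1; q1-1->q2; q2-0->q2; q2-1->q0

Keep the running count of `1`s modulo 3: each `1` advances along the cycle q0 → q1 → q2 → q0 while other symbols loop. Accept at q0.
        0   1  
>* q0   q0  q1 
   q1   q1  q2 
   q2   q2  q0 
(> = start, * = accepting)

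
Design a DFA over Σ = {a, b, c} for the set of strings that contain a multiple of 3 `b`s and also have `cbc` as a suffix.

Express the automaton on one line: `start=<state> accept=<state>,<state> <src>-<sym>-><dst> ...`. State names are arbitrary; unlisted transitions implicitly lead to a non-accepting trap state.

Handle the two conditions separately and then intersect. One (3 states) tracks the count of `b`s modulo 3; the other (4 states) tracks how much of the suffix `cbc` has currently been matched. Each combined state is a pair, one component from each; accept when both components accept.
          a    b    c  
>  q0     q0   q1   q2 
   q1     q1   q3   q4 
   q2     q0   q5   q2 
   q3     q3   q0   q6 
   q4     q1   q7   q4 
   q5     q1   q3   q8 
   q6     q3   q9   q6 
   q7     q3   q0  q10 
   q8     q1   q7   q4 
   q9     q0   q1  q11 
   q10    q3   q9   q6 
 * q11    q0   q5   q2 
(> = start, * = accepting)

start=q0 accept=q11 q0-a->q0 q0-b->q1 q0-c->q2 q1-a->q1 q1-b->q3 q1-c->q4 q2-a->q0 q2-b->q5 q2-c->q2 q3-a->q3 q3-b->q0 q3-c->q6 q4-a->q1 q4-b->q7 q4-c->q4 q5-a->q1 q5-b->q3 q5-c->q8 q6-a->q3 q6-b->q9 q6-c->q6 q7-a->q3 q7-b->q0 q7-c->q10 q8-a->q1 q8-b->q7 q8-c->q4 q9-a->q0 q9-b->q1 q9-c->q11 q10-a->q3 q10-b->q9 q10-c->q6 q11-a->q0 q11-b->q5 q11-c->q2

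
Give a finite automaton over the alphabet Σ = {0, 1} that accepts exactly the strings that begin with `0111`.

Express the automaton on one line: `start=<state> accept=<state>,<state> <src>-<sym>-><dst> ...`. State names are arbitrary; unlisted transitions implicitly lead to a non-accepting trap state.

start=A accept=E A-0->B A-1->F B-0->F B-1->C C-0->F C-1->D D-0->F D-1->E E-0->E E-1->E F-0->F F-1->F

Walk along `0111` while the input agrees: from A take `0` to B, and so on. Any deviation drops to the rejecting sink F. Once E is reached the prefix is confirmed and every continuation is accepted.
A 6-state machine:
       0  1 
>  A   B  F 
   B   F  C 
   C   F  D 
   D   F  E 
 * E   E  E 
   F   F  F 
(> = start, * = accepting)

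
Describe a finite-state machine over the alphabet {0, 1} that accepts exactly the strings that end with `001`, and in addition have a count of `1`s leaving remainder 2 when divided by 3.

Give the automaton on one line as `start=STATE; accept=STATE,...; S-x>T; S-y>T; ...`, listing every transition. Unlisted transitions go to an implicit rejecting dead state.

Handle the two conditions separately and then intersect. One (4 states) tracks how much of the suffix `001` has currently been matched; the other (3 states) tracks the count of `1`s modulo 3. Each combined state is a pair, one component from each; accept when both components accept. After merging equivalent states the machine shrinks.
With 6 states:
       0  1 
>  A   A  B 
   B   C  D 
   C   E  D 
   D   D  A 
   E   E  F 
 * F   D  A 
(> = start, * = accepting)

start=A; accept=F; A-0>A; A-1>B; B-0>C; B-1>D; C-0>E; C-1>D; D-0>D; D-1>A; E-0>E; E-1>F; F-0>D; F-1>A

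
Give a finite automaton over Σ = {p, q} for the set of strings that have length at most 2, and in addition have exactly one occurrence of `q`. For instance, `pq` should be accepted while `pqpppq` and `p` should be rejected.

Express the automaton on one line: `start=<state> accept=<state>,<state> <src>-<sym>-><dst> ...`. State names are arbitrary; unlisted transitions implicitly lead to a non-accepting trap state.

Run two small machines in parallel and take their product. One (4 states) tracks the input length, saturating at 3; the other (3 states) tracks the count of `q`s, saturating at 2. Each combined state is a pair, one component from each; accept when both components accept. After merging equivalent states the machine shrinks.
5 states suffice.
        p   q  
>  s0   s1  s2 
   s1   s3  s4 
 * s2   s4  s3 
   s3   s3  s3 
 * s4   s3  s3 
(> = start, * = accepting)

start=s0 accept=s2,s4 s0-p->s1 s0-q->s2 s1-p->s3 s1-q->s4 s2-p->s4 s2-q->s3 s3-p->s3 s3-q->s3 s4-p->s3 s4-q->s3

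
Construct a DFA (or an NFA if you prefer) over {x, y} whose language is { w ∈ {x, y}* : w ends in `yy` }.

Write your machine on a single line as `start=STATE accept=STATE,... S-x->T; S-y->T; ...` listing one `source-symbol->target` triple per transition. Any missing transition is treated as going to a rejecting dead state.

start=A; accept=C; A-x->A; A-y->B; B-x->A; B-y->C; C-x->A; C-y->C

Remember how much of `yy` the current input suffix matches. State A means no match yet; B means the last symbol is `y`; C means the last 2 symbols are `yy`. Only C accepts. On a mismatch, fall back to the longest proper suffix that is still a prefix of `yy`.
A 3-state machine:
       x  y 
>  A   A  B 
   B   A  C 
 * C   A  C 
(> = start, * = accepting)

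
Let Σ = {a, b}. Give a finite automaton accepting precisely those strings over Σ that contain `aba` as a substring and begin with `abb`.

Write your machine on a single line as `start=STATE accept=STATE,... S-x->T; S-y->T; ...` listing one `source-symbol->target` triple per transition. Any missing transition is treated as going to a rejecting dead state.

Run two small machines in parallel and take their product. One (4 states) tracks whether and how much of `aba` has been seen; the other (5 states) tracks whether the input so far still matches the prefix `abb`. Each combined state is a pair, one component from each; accept when both components accept.
11 states suffice.
          a    b  
>  s0     s1   s2 
   s1     s3   s4 
   s2     s3   s2 
   s3     s3   s5 
   s4     s6   s7 
   s5     s6   s2 
   s6     s6   s6 
   s7     s8   s7 
   s8     s8   s9 
   s9    s10   s7 
 * s10   s10  s10 
(> = start, * = accepting)

start=s0; accept=s10; s0-a->s1; s0-b->s2; s1-a->s3; s1-b->s4; s2-a->s3; s2-b->s2; s3-a->s3; s3-b->s5; s4-a->s6; s4-b->s7; s5-a->s6; s5-b->s2; s6-a->s6; s6-b->s6; s7-a->s8; s7-b->s7; s8-a->s8; s8-b->s9; s9-a->s10; s9-b->s7; s10-a->s10; s10-b->s10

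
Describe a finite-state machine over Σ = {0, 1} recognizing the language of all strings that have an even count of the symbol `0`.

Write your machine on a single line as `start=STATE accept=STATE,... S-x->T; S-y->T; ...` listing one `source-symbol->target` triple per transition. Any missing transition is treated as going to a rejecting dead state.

start=s0; accept=s0; s0-0->s1; s0-1->s0; s1-0->s0; s1-1->s1

Keep the running count of `0`s modulo 2: each `0` advances along the cycle s0 → s1 → s0 while other symbols loop. Accept at s0.
2 states suffice.
        0   1  
>* s0   s1  s0 
   s1   s0  s1 
(> = start, * = accepting)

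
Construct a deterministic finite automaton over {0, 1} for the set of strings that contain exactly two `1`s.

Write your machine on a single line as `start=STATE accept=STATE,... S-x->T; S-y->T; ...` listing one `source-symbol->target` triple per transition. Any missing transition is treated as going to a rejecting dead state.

Only the number of `1`s matters, and only up to 3. Make a chain s0 → s1 → s2 → s3 advanced by each `1` (with s3 absorbing); every other symbol self-loops. The accepting set is {s2}.
4 states suffice.
        0   1  
>  s0   s0  s1 
   s1   s1  s2 
 * s2   s2  s3 
   s3   s3  s3 
(> = start, * = accepting)

start=s0; accept=s2; s0-0->s0; s0-1->s1; s1-0->s1; s1-1->s2; s2-0->s2; s2-1->s3; s3-0->s3; s3-1->s3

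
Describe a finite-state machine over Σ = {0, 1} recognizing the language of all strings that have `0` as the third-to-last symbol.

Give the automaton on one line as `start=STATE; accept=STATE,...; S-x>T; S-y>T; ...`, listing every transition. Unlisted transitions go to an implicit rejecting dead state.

start=A; accept=H,I,J,K; A-0>B; A-1>C; B-0>D; B-1>E; C-0>F; C-1>G; D-0>H; D-1>I; E-0>J; E-1>K; F-0>L; F-1>M; G-0>N; G-1>O; H-0>H; H-1>I; I-0>J; I-1>K; J-0>L; J-1>M; K-0>N; K-1>O; L-0>H; L-1>I; M-0>J; M-1>K; N-0>L; N-1>M; O-0>N; O-1>O

A DFA must remember the last 3 symbols (since which symbol is third-to-last isn't known until the input ends). Use one state per possible window of the last ≤3 symbols; accept from those whose window starts with `0`.
       0  1 
>  A   B  C 
   B   D  E 
   C   F  G 
   D   H  I 
   E   J  K 
   F   L  M 
   G   N  O 
 * H   H  I 
 * I   J  K 
 * J   L  M 
 * K   N  O 
   L   H  I 
   M   J  K 
   N   L  M 
   O   N  O 
(> = start, * = accepting)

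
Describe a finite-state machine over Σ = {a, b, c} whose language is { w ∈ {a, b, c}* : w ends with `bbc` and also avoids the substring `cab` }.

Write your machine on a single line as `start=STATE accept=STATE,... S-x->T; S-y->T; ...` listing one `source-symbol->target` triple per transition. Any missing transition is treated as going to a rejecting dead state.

Build one automaton per condition and run them in lockstep. The first has 4 states tracking how much of the suffix `bbc` has currently been matched; the second has 4 states tracking partial matches of the forbidden pattern `cab`. A product state is a pair (one from each), accepting exactly when both do.
A 10-state machine:
        a   b   c  
>  S0   S0  S1  S2 
   S1   S0  S3  S2 
   S2   S4  S1  S2 
   S3   S0  S3  S5 
   S4   S0  S6  S2 
 * S5   S4  S1  S2 
   S6   S7  S8  S7 
   S7   S7  S6  S7 
   S8   S7  S8  S9 
   S9   S7  S6  S7 
(> = start, * = accepting)

start=S0; accept=S5; S0-a->S0; S0-b->S1; S0-c->S2; S1-a->S0; S1-b->S3; S1-c->S2; S2-a->S4; S2-b->S1; S2-c->S2; S3-a->S0; S3-b->S3; S3-c->S5; S4-a->S0; S4-b->S6; S4-c->S2; S5-a->S4; S5-b->S1; S5-c->S2; S6-a->S7; S6-b->S8; S6-c->S7; S7-a->S7; S7-b->S6; S7-c->S7; S8-a->S7; S8-b->S8; S8-c->S9; S9-a->S7; S9-b->S6; S9-c->S7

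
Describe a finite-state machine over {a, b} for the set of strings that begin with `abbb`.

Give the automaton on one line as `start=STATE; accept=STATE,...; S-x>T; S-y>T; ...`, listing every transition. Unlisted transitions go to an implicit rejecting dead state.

Check the first 4 symbols one by one: q0 through q3 record how many have matched `abbb` so far; any wrong symbol goes to the dead state q5. After all 4 match we enter the accepting sink q4.
With 6 states:
        a   b  
>  q0   q1  q5 
   q1   q5  q2 
   q2   q5  q3 
   q3   q5  q4 
 * q4   q4  q4 
   q5   q5  q5 
(> = start, * = accepting)

start=q0; accept=q4; q0-a>q1; q0-b>q5; q1-a>q5; q1-b>q2; q2-a>q5; q2-b>q3; q3-a>q5; q3-b>q4; q4-a>q4; q4-b>q4; q5-a>q5; q5-b>q5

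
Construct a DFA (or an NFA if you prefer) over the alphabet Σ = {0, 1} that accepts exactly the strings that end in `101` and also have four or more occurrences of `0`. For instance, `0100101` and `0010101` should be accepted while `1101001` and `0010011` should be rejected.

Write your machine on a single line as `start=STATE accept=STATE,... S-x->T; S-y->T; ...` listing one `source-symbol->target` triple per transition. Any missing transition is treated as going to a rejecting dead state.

Handle the two conditions separately and then intersect. The first has 4 states tracking how much of the suffix `101` has currently been matched; the second has 6 states tracking the count of `0`s, saturating at 5. A product state is a pair (one from each), accepting exactly when both do. Equivalent product states are then merged.
A 7-state machine:
        0   1  
>  s0   s1  s0 
   s1   s2  s1 
   s2   s3  s2 
   s3   s3  s4 
   s4   s5  s4 
   s5   s3  s6 
 * s6   s5  s4 
(> = start, * = accepting)

start=s0; accept=s6; s0-0->s1; s0-1->s0; s1-0->s2; s1-1->s1; s2-0->s3; s2-1->s2; s3-0->s3; s3-1->s4; s4-0->s5; s4-1->s4; s5-0->s3; s5-1->s6; s6-0->s5; s6-1->s4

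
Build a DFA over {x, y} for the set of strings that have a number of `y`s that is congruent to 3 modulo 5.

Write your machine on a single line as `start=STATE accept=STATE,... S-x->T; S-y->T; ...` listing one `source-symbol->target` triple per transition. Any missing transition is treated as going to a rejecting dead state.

start=A; accept=D; A-x->A; A-y->B; B-x->B; B-y->C; C-x->C; C-y->D; D-x->D; D-y->E; E-x->E; E-y->A

Keep the running count of `y`s modulo 5: each `y` advances along the cycle A → B → C → D → E → A while other symbols loop. Accept at D.
5 states suffice.
       x  y 
>  A   A  B 
   B   B  C 
   C   C  D 
 * D   D  E 
   E   E  A 
(> = start, * = accepting)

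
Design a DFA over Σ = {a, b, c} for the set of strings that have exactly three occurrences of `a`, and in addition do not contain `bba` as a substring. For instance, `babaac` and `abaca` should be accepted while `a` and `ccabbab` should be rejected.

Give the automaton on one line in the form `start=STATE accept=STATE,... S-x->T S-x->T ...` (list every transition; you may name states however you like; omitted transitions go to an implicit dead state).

start=q0 accept=q6 q0-a->q1 q0-b->q2 q0-c->q0 q1-a->q3 q1-b->q4 q1-c->q1 q2-a->q1 q2-b->q5 q2-c->q0 q3-a->q6 q3-b->q7 q3-c->q3 q4-a->q3 q4-b->q8 q4-c->q1 q5-a->q9 q5-b->q5 q5-c->q0 q6-a->q9 q6-b->q6 q6-c->q6 q7-a->q6 q7-b->q10 q7-c->q3 q8-a->q9 q8-b->q8 q8-c->q1 q9-a->q9 q9-b->q9 q9-c->q9 q10-a->q9 q10-b->q10 q10-c->q3

Run two small machines in parallel and take their product. The first has 5 states tracking the count of `a`s, saturating at 4; the second has 4 states tracking partial matches of the forbidden pattern `bba`. A product state is a pair (one from each), accepting exactly when both do. After merging equivalent states the machine shrinks.
An 11-state machine:
          a    b    c  
>  q0     q1   q2   q0 
   q1     q3   q4   q1 
   q2     q1   q5   q0 
   q3     q6   q7   q3 
   q4     q3   q8   q1 
   q5     q9   q5   q0 
 * q6     q9   q6   q6 
   q7     q6  q10   q3 
   q8     q9   q8   q1 
   q9     q9   q9   q9 
   q10    q9  q10   q3 
(> = start, * = accepting)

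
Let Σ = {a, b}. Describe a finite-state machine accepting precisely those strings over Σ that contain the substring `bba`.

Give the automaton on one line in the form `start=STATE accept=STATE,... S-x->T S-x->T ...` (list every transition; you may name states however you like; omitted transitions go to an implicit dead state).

start=q0 accept=q3 q0-a->q0 q0-b->q1 q1-a->q0 q1-b->q2 q2-a->q3 q2-b->q2 q3-a->q3 q3-b->q3

Track how much of `bba` has been matched so far: state q0 is no progress, q3 is the absorbing accept state reached once `bba` has occurred. Intermediate states record partial matches; on a mismatch, fall back to the longest reusable overlap.
        a   b  
>  q0   q0  q1 
   q1   q0  q2 
   q2   q3  q2 
 * q3   q3  q3 
(> = start, * = accepting)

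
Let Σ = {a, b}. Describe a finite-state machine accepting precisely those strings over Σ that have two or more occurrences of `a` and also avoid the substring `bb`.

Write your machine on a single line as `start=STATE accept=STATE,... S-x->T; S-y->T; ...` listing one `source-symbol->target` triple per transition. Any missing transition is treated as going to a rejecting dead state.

start=s0; accept=s3,s6; s0-a->s1; s0-b->s2; s1-a->s3; s1-b->s4; s2-a->s1; s2-b->s5; s3-a->s3; s3-b->s6; s4-a->s3; s4-b->s5; s5-a->s5; s5-b->s5; s6-a->s3; s6-b->s5

Build one automaton per condition and run them in lockstep. One (4 states) tracks the count of `a`s, saturating at 3; the other (3 states) tracks partial matches of the forbidden pattern `bb`. Each combined state is a pair, one component from each; accept when both components accept. After merging equivalent states the machine shrinks.
A 7-state machine:
        a   b  
>  s0   s1  s2 
   s1   s3  s4 
   s2   s1  s5 
 * s3   s3  s6 
   s4   s3  s5 
   s5   s5  s5 
 * s6   s3  s5 
(> = start, * = accepting)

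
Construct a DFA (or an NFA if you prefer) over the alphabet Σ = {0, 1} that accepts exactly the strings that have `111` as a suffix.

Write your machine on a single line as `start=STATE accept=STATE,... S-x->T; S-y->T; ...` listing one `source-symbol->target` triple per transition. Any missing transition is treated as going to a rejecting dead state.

start=s0; accept=s3; s0-0->s0; s0-1->s1; s1-0->s0; s1-1->s2; s2-0->s0; s2-1->s3; s3-0->s0; s3-1->s3

Let each state record the length of the longest suffix of the input read so far that is also a prefix of `111`. s1 means the last symbol is `1`; s2 means the last 2 symbols are `11`; s3 means the last 3 symbols are `111`. Accept only at s3, where the string currently ends in `111`.
With 4 states:
        0   1  
>  s0   s0  s1 
   s1   s0  s2 
   s2   s0  s3 
 * s3   s0  s3 
(> = start, * = accepting)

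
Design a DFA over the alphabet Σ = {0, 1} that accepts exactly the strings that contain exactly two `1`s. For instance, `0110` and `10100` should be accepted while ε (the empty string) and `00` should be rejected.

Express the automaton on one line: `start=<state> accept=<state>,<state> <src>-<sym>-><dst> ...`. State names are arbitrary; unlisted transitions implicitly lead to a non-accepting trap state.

Count `1`s, saturating at 3: states s0 through s2 mean 0 through 2 `1`s seen; s3 means more than 2. Each `1` increments (capped at s3); other symbols loop. Accept from {s2}.
With 4 states:
        0   1  
>  s0   s0  s1 
   s1   s1  s2 
 * s2   s2  s3 
   s3   s3  s3 
(> = start, * = accepting)

start=s0 accept=s2 s0-0->s0 s0-1->s1 s1-0->s1 s1-1->s2 s2-0->s2 s2-1->s3 s3-0->s3 s3-1->s3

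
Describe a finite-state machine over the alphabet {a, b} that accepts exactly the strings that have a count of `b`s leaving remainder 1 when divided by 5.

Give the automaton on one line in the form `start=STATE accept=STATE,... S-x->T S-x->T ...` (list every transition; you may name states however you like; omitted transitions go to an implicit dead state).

Keep the running count of `b`s modulo 5: each `b` advances along the cycle s0 → s1 → s2 → s3 → s4 → s0 while other symbols loop. Accept at s1.
A 5-state machine:
        a   b  
>  s0   s0  s1 
 * s1   s1  s2 
   s2   s2  s3 
   s3   s3  s4 
   s4   s4  s0 
(> = start, * = accepting)

start=s0 accept=s1 s0-a->s0 s0-b->s1 s1-a->s1 s1-b->s2 s2-a->s2 s2-b->s3 s3-a->s3 s3-b->s4 s4-a->s4 s4-b->s0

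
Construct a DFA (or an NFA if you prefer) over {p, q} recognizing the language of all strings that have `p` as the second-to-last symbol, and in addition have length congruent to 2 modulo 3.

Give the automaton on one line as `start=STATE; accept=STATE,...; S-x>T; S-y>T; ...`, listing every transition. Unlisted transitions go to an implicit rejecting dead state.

start=A; accept=D; A-p>B; A-q>C; B-p>D; B-q>D; C-p>E; C-q>E; D-p>A; D-q>A; E-p>A; E-q>A

Handle the two conditions separately and then intersect. One (7 states) tracks the last 2 symbols read; the other (3 states) tracks the input length modulo 3. Each combined state is a pair, one component from each; accept when both components accept. Equivalent product states are then merged.
       p  q 
>  A   B  C 
   B   D  D 
   C   E  E 
 * D   A  A 
   E   A  A 
(> = start, * = accepting)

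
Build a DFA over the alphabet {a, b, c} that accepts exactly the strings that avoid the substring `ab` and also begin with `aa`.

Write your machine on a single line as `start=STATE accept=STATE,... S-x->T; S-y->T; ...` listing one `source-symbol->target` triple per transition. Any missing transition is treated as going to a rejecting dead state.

Run two small machines in parallel and take their product. The first has 3 states tracking partial matches of the forbidden pattern `ab`; the second has 4 states tracking whether the input so far still matches the prefix `aa`. A product state is a pair (one from each), accepting exactly when both do. Minimizing collapses redundant product states.
        a   b   c  
>  q0   q1  q2  q2 
   q1   q3  q2  q2 
   q2   q2  q2  q2 
 * q3   q3  q2  q4 
 * q4   q3  q4  q4 
(> = start, * = accepting)

start=q0; accept=q3,q4; q0-a->q1; q0-b->q2; q0-c->q2; q1-a->q3; q1-b->q2; q1-c->q2; q2-a->q2; q2-b->q2; q2-c->q2; q3-a->q3; q3-b->q2; q3-c->q4; q4-a->q3; q4-b->q4; q4-c->q4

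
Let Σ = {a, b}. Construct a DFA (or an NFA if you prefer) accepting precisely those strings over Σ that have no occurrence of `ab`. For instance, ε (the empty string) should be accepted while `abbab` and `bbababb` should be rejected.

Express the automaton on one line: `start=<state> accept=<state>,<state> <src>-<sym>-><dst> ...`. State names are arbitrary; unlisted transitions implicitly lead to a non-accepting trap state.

This is the complement of 'contains `ab`'. Use the same substring-matching states — s0 through s2 holding how much of `ab` has just been matched — but flip the accepting set: everything except the trap s2 accepts.
        a   b  
>* s0   s1  s0 
 * s1   s1  s2 
   s2   s2  s2 
(> = start, * = accepting)

start=s0 accept=s0,s1 s0-a->s1 s0-b->s0 s1-a->s1 s1-b->s2 s2-a->s2 s2-b->s2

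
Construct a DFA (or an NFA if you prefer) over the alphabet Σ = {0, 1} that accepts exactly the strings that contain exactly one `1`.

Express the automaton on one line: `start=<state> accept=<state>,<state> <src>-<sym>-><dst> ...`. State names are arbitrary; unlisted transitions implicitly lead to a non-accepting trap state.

Only the number of `1`s matters, and only up to 2. Make a chain A → B → C advanced by each `1` (with C absorbing); every other symbol self-loops. The accepting set is {B}.
3 states suffice.
       0  1 
>  A   A  B 
 * B   B  C 
   C   C  C 
(> = start, * = accepting)

start=A accept=B A-0->A A-1->B B-0->B B-1->C C-0->C C-1->C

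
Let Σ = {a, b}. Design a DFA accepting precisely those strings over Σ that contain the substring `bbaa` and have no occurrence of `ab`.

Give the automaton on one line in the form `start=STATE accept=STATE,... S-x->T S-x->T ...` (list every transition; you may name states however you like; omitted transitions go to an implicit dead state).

start=q0 accept=q5 q0-a->q1 q0-b->q2 q1-a->q1 q1-b->q1 q2-a->q1 q2-b->q3 q3-a->q4 q3-b->q3 q4-a->q5 q4-b->q1 q5-a->q5 q5-b->q1

Build one automaton per condition and run them in lockstep. The first has 5 states tracking whether and how much of `bbaa` has been seen; the second has 3 states tracking partial matches of the forbidden pattern `ab`. A product state is a pair (one from each), accepting exactly when both do. Equivalent product states are then merged.
6 states suffice.
        a   b  
>  q0   q1  q2 
   q1   q1  q1 
   q2   q1  q3 
   q3   q4  q3 
   q4   q5  q1 
 * q5   q5  q1 
(> = start, * = accepting)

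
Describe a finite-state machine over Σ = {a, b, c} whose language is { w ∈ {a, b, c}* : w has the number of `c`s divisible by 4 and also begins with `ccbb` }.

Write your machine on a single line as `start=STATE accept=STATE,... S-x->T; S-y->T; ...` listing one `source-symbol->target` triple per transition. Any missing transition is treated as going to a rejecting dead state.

start=q0; accept=q7; q0-a->q1; q0-b->q1; q0-c->q2; q1-a->q1; q1-b->q1; q1-c->q1; q2-a->q1; q2-b->q1; q2-c->q3; q3-a->q1; q3-b->q4; q3-c->q1; q4-a->q1; q4-b->q5; q4-c->q1; q5-a->q5; q5-b->q5; q5-c->q6; q6-a->q6; q6-b->q6; q6-c->q7; q7-a->q7; q7-b->q7; q7-c->q8; q8-a->q8; q8-b->q8; q8-c->q5

Run two small machines in parallel and take their product. One (4 states) tracks the count of `c`s modulo 4; the other (6 states) tracks whether the input so far still matches the prefix `ccbb`. Each combined state is a pair, one component from each; accept when both components accept. After merging equivalent states the machine shrinks.
A 9-state machine:
        a   b   c  
>  q0   q1  q1  q2 
   q1   q1  q1  q1 
   q2   q1  q1  q3 
   q3   q1  q4  q1 
   q4   q1  q5  q1 
   q5   q5  q5  q6 
   q6   q6  q6  q7 
 * q7   q7  q7  q8 
   q8   q8  q8  q5 
(> = start, * = accepting)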